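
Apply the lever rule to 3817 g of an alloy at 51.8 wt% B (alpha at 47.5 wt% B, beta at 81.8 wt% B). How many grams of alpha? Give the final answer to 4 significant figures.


f_alpha = (C_beta - C0) / (C_beta - C_alpha)
f_alpha = (81.8 - 51.8) / (81.8 - 47.5) = 0.874636
m_alpha = f_alpha * m_total = 0.874636 * 3817 = 3338 g


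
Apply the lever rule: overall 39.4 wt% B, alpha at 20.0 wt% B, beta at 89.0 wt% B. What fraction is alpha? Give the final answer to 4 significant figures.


f_alpha = (C_beta - C0) / (C_beta - C_alpha)
f_alpha = (89.0 - 39.4) / (89.0 - 20.0)
f_alpha = 0.7188


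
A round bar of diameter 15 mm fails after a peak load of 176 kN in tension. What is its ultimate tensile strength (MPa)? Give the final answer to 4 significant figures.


A0 = pi*(d/2)^2 = pi*(15/2)^2 = 176.715 mm^2
UTS = F_max / A0 = 176*1000 / 176.715
UTS = 996 MPa


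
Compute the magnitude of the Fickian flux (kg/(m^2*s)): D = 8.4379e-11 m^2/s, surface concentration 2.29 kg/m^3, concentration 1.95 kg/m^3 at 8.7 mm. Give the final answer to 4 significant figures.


J = -D * (dC/dx) = D * (C1 - C2) / dx
J = 8.4379e-11 * (2.29 - 1.95) / 8.7e-03
J = 3.298e-09 kg/(m^2*s)


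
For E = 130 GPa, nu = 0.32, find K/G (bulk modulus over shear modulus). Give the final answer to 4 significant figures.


G = E / (2*(1+nu))
G = 130 / (2*(1+0.32)) = 49.2424 GPa
K = E / (3*(1-2*nu))
K = 130 / (3*(1-2*0.32)) = 120.37 GPa
K/G = 120.37 / 49.2424 = 2.444


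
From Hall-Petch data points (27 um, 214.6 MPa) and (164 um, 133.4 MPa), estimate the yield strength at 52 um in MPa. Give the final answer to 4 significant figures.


sigma_y = sigma0 + k / sqrt(d)
1/sqrt(d1) = 1/sqrt(2.7e-05) = 192.45;  1/sqrt(d2) = 78.0869
k = (sigma1 - sigma2) / (1/sqrt(d1) - 1/sqrt(d2)) = (214.6 - 133.4) / (192.45 - 78.0869) = 0.710019 MPa*m^0.5
sigma0 = sigma1 - k/sqrt(d1) = 214.6 - 0.710019*192.45 = 77.9569 MPa
sigma_y(d3) = 77.9569 + 0.710019 / sqrt(5.2e-05) = 176.4 MPa


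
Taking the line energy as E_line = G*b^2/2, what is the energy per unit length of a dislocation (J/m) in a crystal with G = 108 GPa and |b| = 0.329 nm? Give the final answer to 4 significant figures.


E = G*b^2/2
b = 0.329 nm = 3.29e-10 m
G = 108 GPa = 1.08e+11 Pa
E = 0.5 * 1.08e+11 * (3.29e-10)^2
E = 5.845e-09 J/m


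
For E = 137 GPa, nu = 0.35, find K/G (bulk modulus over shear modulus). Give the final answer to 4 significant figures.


G = E / (2*(1+nu))
G = 137 / (2*(1+0.35)) = 50.7407 GPa
K = E / (3*(1-2*nu))
K = 137 / (3*(1-2*0.35)) = 152.222 GPa
K/G = 152.222 / 50.7407 = 3


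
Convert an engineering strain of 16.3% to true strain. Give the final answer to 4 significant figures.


epsilon_true = ln(1 + epsilon_eng)
epsilon_true = ln(1 + 0.163)
epsilon_true = 0.151


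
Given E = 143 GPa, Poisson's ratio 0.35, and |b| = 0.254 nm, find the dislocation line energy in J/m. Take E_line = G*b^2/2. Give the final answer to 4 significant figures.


Step 1: G = E / (2*(1+nu))
G = 143 / (2*(1+0.35)) = 52.963 GPa = 5.2963e+10 Pa
Step 2: E_line = G*b^2/2
b = 0.254 nm = 2.54e-10 m
E_line = 0.5 * 5.2963e+10 * (2.54e-10)^2 = 1.708e-09 J/m


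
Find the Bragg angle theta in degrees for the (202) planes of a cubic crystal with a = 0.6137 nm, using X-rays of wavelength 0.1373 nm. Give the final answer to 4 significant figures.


d = a / sqrt(h^2+k^2+l^2)
d = 0.6137 / sqrt(8) = 0.216976 nm
lambda = 2*d*sin(theta)  =>  sin(theta) = lambda / (2*d)
sin(theta) = 0.1373 / (2 * 0.216976) = 0.316395
theta = 18.45 deg


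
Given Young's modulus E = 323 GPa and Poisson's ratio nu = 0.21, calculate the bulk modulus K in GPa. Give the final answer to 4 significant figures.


K = E / (3*(1-2*nu))
K = 323 / (3*(1-2*0.21))
K = 185.6 GPa


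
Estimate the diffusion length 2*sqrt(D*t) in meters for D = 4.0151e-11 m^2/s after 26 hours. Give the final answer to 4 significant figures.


t = 26 hr = 93600 s
Diffusion length = 2*sqrt(D*t)
= 2*sqrt(4.0151e-11 * 93600)
= 3.877e-03 m


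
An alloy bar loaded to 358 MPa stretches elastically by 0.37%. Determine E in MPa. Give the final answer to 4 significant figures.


E = sigma / epsilon
epsilon = 0.37% = 3.7e-03
E = 358 / 3.7e-03
E = 96760 MPa


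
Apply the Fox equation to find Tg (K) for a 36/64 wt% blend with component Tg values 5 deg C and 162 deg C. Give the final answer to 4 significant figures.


1/Tg = w1/Tg1 + w2/Tg2 (in Kelvin)
Tg1 = 278.15 K, Tg2 = 435.15 K
1/Tg = 0.36/278.15 + 0.64/435.15
Tg = 361.7 K


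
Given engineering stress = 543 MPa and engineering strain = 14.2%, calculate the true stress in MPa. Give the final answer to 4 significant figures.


sigma_true = sigma_eng * (1 + epsilon_eng)
sigma_true = 543 * (1 + 0.142)
sigma_true = 620.1 MPa


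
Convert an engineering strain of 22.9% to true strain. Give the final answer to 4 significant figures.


epsilon_true = ln(1 + epsilon_eng)
epsilon_true = ln(1 + 0.229)
epsilon_true = 0.2062


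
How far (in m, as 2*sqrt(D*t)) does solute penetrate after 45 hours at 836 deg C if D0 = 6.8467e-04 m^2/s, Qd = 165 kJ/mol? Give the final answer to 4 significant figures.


Step 1: D = D0 * exp(-Qd/(R*T))
T = 1109.15 K
D = 6.8467e-04 * exp(-165e3 / (8.314 * 1109.15)) = 1.16049e-11 m^2/s
Step 2: L = 2*sqrt(D*t)
t = 45 h = 162000 s
L = 2*sqrt(1.16049e-11 * 162000) = 2.742e-03 m


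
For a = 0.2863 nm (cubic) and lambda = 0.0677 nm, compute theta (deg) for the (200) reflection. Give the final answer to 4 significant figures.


d = a / sqrt(h^2+k^2+l^2)
d = 0.2863 / sqrt(4) = 0.14315 nm
lambda = 2*d*sin(theta)  =>  sin(theta) = lambda / (2*d)
sin(theta) = 0.0677 / (2 * 0.14315) = 0.236465
theta = 13.68 deg


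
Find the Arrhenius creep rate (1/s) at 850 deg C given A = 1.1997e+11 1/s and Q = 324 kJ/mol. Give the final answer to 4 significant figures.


rate = A * exp(-Q / (R*T))
T = 850 + 273.15 = 1123.15 K
rate = 1.1997e+11 * exp(-324e3 / (8.314 * 1123.15))
rate = 1.024e-04 1/s


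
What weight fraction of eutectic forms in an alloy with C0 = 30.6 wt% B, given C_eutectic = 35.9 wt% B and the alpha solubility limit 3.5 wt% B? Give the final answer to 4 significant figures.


f_primary = (C_e - C0) / (C_e - C_alpha_max)
f_primary = (35.9 - 30.6) / (35.9 - 3.5)
f_primary = 0.16358
f_eutectic = 1 - 0.16358 = 0.8364


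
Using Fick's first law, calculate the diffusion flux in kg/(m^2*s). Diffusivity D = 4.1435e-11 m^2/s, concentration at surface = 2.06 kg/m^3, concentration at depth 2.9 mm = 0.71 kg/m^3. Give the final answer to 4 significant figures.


J = -D * (dC/dx) = D * (C1 - C2) / dx
J = 4.1435e-11 * (2.06 - 0.71) / 2.9e-03
J = 1.929e-08 kg/(m^2*s)


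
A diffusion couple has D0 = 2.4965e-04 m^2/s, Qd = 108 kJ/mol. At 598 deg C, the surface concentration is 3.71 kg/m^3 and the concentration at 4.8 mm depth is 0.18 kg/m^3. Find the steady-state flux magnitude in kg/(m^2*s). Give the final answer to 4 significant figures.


Step 1: D = D0 * exp(-Qd/(R*T))
T = 598 + 273.15 = 871.15 K
D = 2.4965e-04 * exp(-108e3 / (8.314 * 871.15)) = 8.34368e-11 m^2/s
Step 2: J = D * (C1 - C2) / dx
J = 8.34368e-11 * (3.71 - 0.18) / 4.8e-03
J = 6.136e-08 kg/(m^2*s)


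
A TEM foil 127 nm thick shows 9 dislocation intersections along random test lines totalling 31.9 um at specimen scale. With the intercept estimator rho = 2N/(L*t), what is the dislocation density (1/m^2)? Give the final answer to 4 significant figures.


rho = 2N / (L * t)
L = 31.9 um = 3.19e-05 m, t = 127 nm = 1.27e-07 m
rho = 2 * 9 / (3.19e-05 * 1.27e-07)
rho = 4.443e+12 1/m^2


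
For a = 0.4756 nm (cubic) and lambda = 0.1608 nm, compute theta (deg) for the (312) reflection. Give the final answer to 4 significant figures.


d = a / sqrt(h^2+k^2+l^2)
d = 0.4756 / sqrt(14) = 0.127109 nm
lambda = 2*d*sin(theta)  =>  sin(theta) = lambda / (2*d)
sin(theta) = 0.1608 / (2 * 0.127109) = 0.632526
theta = 39.24 deg


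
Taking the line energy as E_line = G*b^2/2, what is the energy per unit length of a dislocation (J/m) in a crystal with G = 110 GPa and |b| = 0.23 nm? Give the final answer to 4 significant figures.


E = G*b^2/2
b = 0.23 nm = 2.3e-10 m
G = 110 GPa = 1.1e+11 Pa
E = 0.5 * 1.1e+11 * (2.3e-10)^2
E = 2.91e-09 J/m


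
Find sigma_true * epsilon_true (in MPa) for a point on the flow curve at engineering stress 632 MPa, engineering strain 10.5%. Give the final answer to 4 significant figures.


sigma_true = sigma_eng * (1 + epsilon_eng)
sigma_true = 632 * (1 + 0.105) = 698.36 MPa
epsilon_true = ln(1 + epsilon_eng)
epsilon_true = ln(1 + 0.105) = 0.0998453
sigma_true * epsilon_true = 698.36 * 0.0998453 = 69.73 MPa


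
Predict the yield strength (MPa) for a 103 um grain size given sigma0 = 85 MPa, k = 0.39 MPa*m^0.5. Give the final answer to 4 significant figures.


sigma_y = sigma0 + k / sqrt(d)
d = 103 um = 1.03e-04 m
sigma_y = 85 + 0.39 / sqrt(1.03e-04)
sigma_y = 123.4 MPa


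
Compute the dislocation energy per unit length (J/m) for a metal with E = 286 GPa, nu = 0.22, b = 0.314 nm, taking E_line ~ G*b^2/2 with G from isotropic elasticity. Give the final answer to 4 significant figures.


Step 1: G = E / (2*(1+nu))
G = 286 / (2*(1+0.22)) = 117.213 GPa = 1.17213e+11 Pa
Step 2: E_line = G*b^2/2
b = 0.314 nm = 3.14e-10 m
E_line = 0.5 * 1.17213e+11 * (3.14e-10)^2 = 5.778e-09 J/m


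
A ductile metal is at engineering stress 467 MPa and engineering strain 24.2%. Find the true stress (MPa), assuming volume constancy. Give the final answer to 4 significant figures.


sigma_true = sigma_eng * (1 + epsilon_eng)
sigma_true = 467 * (1 + 0.242)
sigma_true = 580 MPa


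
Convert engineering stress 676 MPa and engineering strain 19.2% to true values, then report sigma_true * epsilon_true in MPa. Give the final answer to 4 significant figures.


sigma_true = sigma_eng * (1 + epsilon_eng)
sigma_true = 676 * (1 + 0.192) = 805.792 MPa
epsilon_true = ln(1 + epsilon_eng)
epsilon_true = ln(1 + 0.192) = 0.175633
sigma_true * epsilon_true = 805.792 * 0.175633 = 141.5 MPa


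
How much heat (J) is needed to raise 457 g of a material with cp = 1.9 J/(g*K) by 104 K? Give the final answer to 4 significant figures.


Q = m * cp * dT
Q = 457 * 1.9 * 104
Q = 90300 J


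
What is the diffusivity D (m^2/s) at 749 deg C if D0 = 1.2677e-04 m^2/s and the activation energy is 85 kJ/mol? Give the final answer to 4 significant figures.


D = D0 * exp(-Qd / (R*T))
T = 1022.15 K
D = 1.2677e-04 * exp(-85e3 / (8.314 * 1022.15))
D = 5.743e-09 m^2/s


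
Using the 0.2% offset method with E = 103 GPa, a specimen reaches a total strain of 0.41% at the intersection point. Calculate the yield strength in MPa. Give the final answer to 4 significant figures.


Offset strain = 0.002
Elastic strain at yield = total_strain - offset = 4.1e-03 - 0.002 = 2.1e-03
sigma_y = E * elastic_strain = 103000 * 2.1e-03
sigma_y = 216.3 MPa


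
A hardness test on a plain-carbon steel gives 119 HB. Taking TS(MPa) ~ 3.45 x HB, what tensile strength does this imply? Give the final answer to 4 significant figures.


TS (MPa) = 3.45 * HB
TS = 3.45 * 119
TS = 410.6 MPa


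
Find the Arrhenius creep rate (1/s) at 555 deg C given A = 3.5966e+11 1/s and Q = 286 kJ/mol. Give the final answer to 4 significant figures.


rate = A * exp(-Q / (R*T))
T = 555 + 273.15 = 828.15 K
rate = 3.5966e+11 * exp(-286e3 / (8.314 * 828.15))
rate = 3.282e-07 1/s


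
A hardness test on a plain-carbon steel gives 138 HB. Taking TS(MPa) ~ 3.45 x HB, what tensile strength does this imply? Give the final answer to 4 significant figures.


TS (MPa) = 3.45 * HB
TS = 3.45 * 138
TS = 476.1 MPa


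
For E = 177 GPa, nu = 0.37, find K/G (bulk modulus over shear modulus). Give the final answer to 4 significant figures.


G = E / (2*(1+nu))
G = 177 / (2*(1+0.37)) = 64.5985 GPa
K = E / (3*(1-2*nu))
K = 177 / (3*(1-2*0.37)) = 226.923 GPa
K/G = 226.923 / 64.5985 = 3.513


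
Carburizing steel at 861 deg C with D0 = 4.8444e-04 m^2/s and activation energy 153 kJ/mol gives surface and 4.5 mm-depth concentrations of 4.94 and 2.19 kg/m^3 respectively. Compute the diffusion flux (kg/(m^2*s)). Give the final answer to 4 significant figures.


Step 1: D = D0 * exp(-Qd/(R*T))
T = 861 + 273.15 = 1134.15 K
D = 4.8444e-04 * exp(-153e3 / (8.314 * 1134.15)) = 4.34897e-11 m^2/s
Step 2: J = D * (C1 - C2) / dx
J = 4.34897e-11 * (4.94 - 2.19) / 4.5e-03
J = 2.658e-08 kg/(m^2*s)


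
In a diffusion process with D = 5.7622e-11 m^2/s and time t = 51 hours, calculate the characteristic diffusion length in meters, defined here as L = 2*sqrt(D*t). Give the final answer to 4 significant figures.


t = 51 hr = 183600 s
Diffusion length = 2*sqrt(D*t)
= 2*sqrt(5.7622e-11 * 183600)
= 6.505e-03 m


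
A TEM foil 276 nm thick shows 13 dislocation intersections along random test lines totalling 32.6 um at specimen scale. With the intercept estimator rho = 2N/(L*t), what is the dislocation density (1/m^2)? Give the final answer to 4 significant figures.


rho = 2N / (L * t)
L = 32.6 um = 3.26e-05 m, t = 276 nm = 2.76e-07 m
rho = 2 * 13 / (3.26e-05 * 2.76e-07)
rho = 2.89e+12 1/m^2


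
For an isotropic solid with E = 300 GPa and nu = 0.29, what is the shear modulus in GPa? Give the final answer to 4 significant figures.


G = E / (2*(1+nu))
G = 300 / (2*(1+0.29))
G = 116.3 GPa


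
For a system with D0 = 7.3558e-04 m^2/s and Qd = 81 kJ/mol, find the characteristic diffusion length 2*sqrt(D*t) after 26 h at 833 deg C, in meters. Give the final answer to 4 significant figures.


Step 1: D = D0 * exp(-Qd/(R*T))
T = 1106.15 K
D = 7.3558e-04 * exp(-81e3 / (8.314 * 1106.15)) = 1.10029e-07 m^2/s
Step 2: L = 2*sqrt(D*t)
t = 26 h = 93600 s
L = 2*sqrt(1.10029e-07 * 93600) = 0.203 m


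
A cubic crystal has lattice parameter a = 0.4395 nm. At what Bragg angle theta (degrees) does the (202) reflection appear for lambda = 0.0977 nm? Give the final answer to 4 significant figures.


d = a / sqrt(h^2+k^2+l^2)
d = 0.4395 / sqrt(8) = 0.155387 nm
lambda = 2*d*sin(theta)  =>  sin(theta) = lambda / (2*d)
sin(theta) = 0.0977 / (2 * 0.155387) = 0.314377
theta = 18.32 deg


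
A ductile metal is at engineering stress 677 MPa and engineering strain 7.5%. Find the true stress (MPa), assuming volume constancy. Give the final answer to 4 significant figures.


sigma_true = sigma_eng * (1 + epsilon_eng)
sigma_true = 677 * (1 + 0.075)
sigma_true = 727.8 MPa


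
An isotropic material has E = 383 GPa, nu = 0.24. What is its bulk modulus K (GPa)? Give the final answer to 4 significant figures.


K = E / (3*(1-2*nu))
K = 383 / (3*(1-2*0.24))
K = 245.5 GPa


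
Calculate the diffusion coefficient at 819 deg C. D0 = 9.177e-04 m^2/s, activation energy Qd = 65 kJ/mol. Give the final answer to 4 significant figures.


D = D0 * exp(-Qd / (R*T))
T = 1092.15 K
D = 9.177e-04 * exp(-65e3 / (8.314 * 1092.15))
D = 7.142e-07 m^2/s


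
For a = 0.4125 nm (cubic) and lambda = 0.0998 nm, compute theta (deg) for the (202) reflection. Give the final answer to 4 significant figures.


d = a / sqrt(h^2+k^2+l^2)
d = 0.4125 / sqrt(8) = 0.145841 nm
lambda = 2*d*sin(theta)  =>  sin(theta) = lambda / (2*d)
sin(theta) = 0.0998 / (2 * 0.145841) = 0.342154
theta = 20.01 deg


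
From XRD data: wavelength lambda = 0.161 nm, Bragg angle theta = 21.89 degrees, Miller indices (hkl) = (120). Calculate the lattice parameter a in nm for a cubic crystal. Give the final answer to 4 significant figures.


d = lambda / (2*sin(theta))
d = 0.161 / (2*sin(21.89 deg))
d = 0.215919 nm
a = d * sqrt(h^2+k^2+l^2) = 0.215919 * sqrt(5)
a = 0.4828 nm


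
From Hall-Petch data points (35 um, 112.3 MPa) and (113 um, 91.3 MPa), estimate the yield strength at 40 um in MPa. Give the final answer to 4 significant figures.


sigma_y = sigma0 + k / sqrt(d)
1/sqrt(d1) = 1/sqrt(3.5e-05) = 169.031;  1/sqrt(d2) = 94.0721
k = (sigma1 - sigma2) / (1/sqrt(d1) - 1/sqrt(d2)) = (112.3 - 91.3) / (169.031 - 94.0721) = 0.280154 MPa*m^0.5
sigma0 = sigma1 - k/sqrt(d1) = 112.3 - 0.280154*169.031 = 64.9453 MPa
sigma_y(d3) = 64.9453 + 0.280154 / sqrt(4e-05) = 109.2 MPa


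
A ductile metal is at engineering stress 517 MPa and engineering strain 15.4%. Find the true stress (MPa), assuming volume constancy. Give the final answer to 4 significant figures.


sigma_true = sigma_eng * (1 + epsilon_eng)
sigma_true = 517 * (1 + 0.154)
sigma_true = 596.6 MPa


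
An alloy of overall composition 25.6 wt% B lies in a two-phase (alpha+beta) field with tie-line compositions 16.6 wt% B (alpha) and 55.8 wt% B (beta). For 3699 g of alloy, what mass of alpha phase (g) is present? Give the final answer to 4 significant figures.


f_alpha = (C_beta - C0) / (C_beta - C_alpha)
f_alpha = (55.8 - 25.6) / (55.8 - 16.6) = 0.770408
m_alpha = f_alpha * m_total = 0.770408 * 3699 = 2850 g


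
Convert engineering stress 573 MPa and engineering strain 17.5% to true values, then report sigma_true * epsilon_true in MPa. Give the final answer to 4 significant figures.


sigma_true = sigma_eng * (1 + epsilon_eng)
sigma_true = 573 * (1 + 0.175) = 673.275 MPa
epsilon_true = ln(1 + epsilon_eng)
epsilon_true = ln(1 + 0.175) = 0.161268
sigma_true * epsilon_true = 673.275 * 0.161268 = 108.6 MPa


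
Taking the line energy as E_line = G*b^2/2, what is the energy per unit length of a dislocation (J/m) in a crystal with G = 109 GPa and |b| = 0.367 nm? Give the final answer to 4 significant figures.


E = G*b^2/2
b = 0.367 nm = 3.67e-10 m
G = 109 GPa = 1.09e+11 Pa
E = 0.5 * 1.09e+11 * (3.67e-10)^2
E = 7.341e-09 J/m


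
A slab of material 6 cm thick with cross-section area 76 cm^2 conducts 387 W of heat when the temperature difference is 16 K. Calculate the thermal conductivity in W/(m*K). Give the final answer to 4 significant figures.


k = Q*L / (A*dT)
L = 0.06 m, A = 7.6e-03 m^2
k = 387 * 0.06 / (7.6e-03 * 16)
k = 191 W/(m*K)


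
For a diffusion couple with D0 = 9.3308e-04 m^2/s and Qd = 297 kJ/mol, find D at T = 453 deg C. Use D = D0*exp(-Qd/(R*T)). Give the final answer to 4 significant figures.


D = D0 * exp(-Qd / (R*T))
T = 726.15 K
D = 9.3308e-04 * exp(-297e3 / (8.314 * 726.15))
D = 4.026e-25 m^2/s


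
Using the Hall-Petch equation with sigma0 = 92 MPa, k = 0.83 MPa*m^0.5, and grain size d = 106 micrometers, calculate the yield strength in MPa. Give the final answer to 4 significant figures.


sigma_y = sigma0 + k / sqrt(d)
d = 106 um = 1.06e-04 m
sigma_y = 92 + 0.83 / sqrt(1.06e-04)
sigma_y = 172.6 MPa


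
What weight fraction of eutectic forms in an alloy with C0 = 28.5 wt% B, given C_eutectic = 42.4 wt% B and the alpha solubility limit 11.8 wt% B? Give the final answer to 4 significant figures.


f_primary = (C_e - C0) / (C_e - C_alpha_max)
f_primary = (42.4 - 28.5) / (42.4 - 11.8)
f_primary = 0.454248
f_eutectic = 1 - 0.454248 = 0.5458


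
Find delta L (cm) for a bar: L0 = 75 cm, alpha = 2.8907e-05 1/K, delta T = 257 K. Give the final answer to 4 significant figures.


dL = L0 * alpha * dT
dL = 75 * 2.8907e-05 * 257
dL = 0.5572 cm


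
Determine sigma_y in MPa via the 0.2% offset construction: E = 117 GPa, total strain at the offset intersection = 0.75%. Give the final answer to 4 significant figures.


Offset strain = 0.002
Elastic strain at yield = total_strain - offset = 7.5e-03 - 0.002 = 5.5e-03
sigma_y = E * elastic_strain = 117000 * 5.5e-03
sigma_y = 643.5 MPa


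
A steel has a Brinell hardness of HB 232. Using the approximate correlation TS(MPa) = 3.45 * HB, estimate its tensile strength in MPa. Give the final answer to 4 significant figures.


TS (MPa) = 3.45 * HB
TS = 3.45 * 232
TS = 800.4 MPa


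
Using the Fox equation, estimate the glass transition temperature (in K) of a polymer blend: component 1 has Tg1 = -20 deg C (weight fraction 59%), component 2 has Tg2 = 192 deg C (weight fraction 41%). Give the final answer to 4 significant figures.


1/Tg = w1/Tg1 + w2/Tg2 (in Kelvin)
Tg1 = 253.15 K, Tg2 = 465.15 K
1/Tg = 0.59/253.15 + 0.41/465.15
Tg = 311.3 K


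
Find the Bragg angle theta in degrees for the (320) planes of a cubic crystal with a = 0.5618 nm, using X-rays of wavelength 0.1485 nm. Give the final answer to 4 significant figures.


d = a / sqrt(h^2+k^2+l^2)
d = 0.5618 / sqrt(13) = 0.155815 nm
lambda = 2*d*sin(theta)  =>  sin(theta) = lambda / (2*d)
sin(theta) = 0.1485 / (2 * 0.155815) = 0.476526
theta = 28.46 deg


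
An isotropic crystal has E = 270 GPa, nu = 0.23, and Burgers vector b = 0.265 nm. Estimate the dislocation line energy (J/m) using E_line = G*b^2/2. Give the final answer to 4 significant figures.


Step 1: G = E / (2*(1+nu))
G = 270 / (2*(1+0.23)) = 109.756 GPa = 1.09756e+11 Pa
Step 2: E_line = G*b^2/2
b = 0.265 nm = 2.65e-10 m
E_line = 0.5 * 1.09756e+11 * (2.65e-10)^2 = 3.854e-09 J/m


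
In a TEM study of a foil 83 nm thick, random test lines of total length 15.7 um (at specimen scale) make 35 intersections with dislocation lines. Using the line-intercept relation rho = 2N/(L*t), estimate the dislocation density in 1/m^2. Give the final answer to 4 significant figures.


rho = 2N / (L * t)
L = 15.7 um = 1.57e-05 m, t = 83 nm = 8.3e-08 m
rho = 2 * 35 / (1.57e-05 * 8.3e-08)
rho = 5.372e+13 1/m^2


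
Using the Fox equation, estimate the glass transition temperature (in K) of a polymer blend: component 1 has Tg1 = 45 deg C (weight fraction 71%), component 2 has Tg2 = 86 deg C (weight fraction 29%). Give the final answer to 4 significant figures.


1/Tg = w1/Tg1 + w2/Tg2 (in Kelvin)
Tg1 = 318.15 K, Tg2 = 359.15 K
1/Tg = 0.71/318.15 + 0.29/359.15
Tg = 329 K


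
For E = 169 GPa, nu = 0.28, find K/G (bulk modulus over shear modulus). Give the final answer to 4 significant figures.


G = E / (2*(1+nu))
G = 169 / (2*(1+0.28)) = 66.0156 GPa
K = E / (3*(1-2*nu))
K = 169 / (3*(1-2*0.28)) = 128.03 GPa
K/G = 128.03 / 66.0156 = 1.939


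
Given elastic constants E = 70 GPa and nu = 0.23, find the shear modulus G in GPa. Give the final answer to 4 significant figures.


G = E / (2*(1+nu))
G = 70 / (2*(1+0.23))
G = 28.46 GPa


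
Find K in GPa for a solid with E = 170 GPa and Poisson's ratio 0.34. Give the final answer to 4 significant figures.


K = E / (3*(1-2*nu))
K = 170 / (3*(1-2*0.34))
K = 177.1 GPa


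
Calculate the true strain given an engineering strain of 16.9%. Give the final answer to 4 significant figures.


epsilon_true = ln(1 + epsilon_eng)
epsilon_true = ln(1 + 0.169)
epsilon_true = 0.1561


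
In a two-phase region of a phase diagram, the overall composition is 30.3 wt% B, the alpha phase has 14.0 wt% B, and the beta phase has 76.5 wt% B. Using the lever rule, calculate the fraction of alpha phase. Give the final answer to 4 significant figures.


f_alpha = (C_beta - C0) / (C_beta - C_alpha)
f_alpha = (76.5 - 30.3) / (76.5 - 14.0)
f_alpha = 0.7392


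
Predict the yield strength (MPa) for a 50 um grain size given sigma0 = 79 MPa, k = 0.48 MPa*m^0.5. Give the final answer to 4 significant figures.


sigma_y = sigma0 + k / sqrt(d)
d = 50 um = 5e-05 m
sigma_y = 79 + 0.48 / sqrt(5e-05)
sigma_y = 146.9 MPa


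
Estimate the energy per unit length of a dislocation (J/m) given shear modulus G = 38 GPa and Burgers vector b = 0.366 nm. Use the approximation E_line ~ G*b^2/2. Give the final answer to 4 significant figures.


E = G*b^2/2
b = 0.366 nm = 3.66e-10 m
G = 38 GPa = 3.8e+10 Pa
E = 0.5 * 3.8e+10 * (3.66e-10)^2
E = 2.545e-09 J/m


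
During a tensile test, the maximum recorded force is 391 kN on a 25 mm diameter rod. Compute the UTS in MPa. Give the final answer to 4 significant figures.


A0 = pi*(d/2)^2 = pi*(25/2)^2 = 490.874 mm^2
UTS = F_max / A0 = 391*1000 / 490.874
UTS = 796.5 MPa


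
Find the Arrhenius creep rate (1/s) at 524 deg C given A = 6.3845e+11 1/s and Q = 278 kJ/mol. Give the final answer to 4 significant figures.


rate = A * exp(-Q / (R*T))
T = 524 + 273.15 = 797.15 K
rate = 6.3845e+11 * exp(-278e3 / (8.314 * 797.15))
rate = 3.873e-07 1/s


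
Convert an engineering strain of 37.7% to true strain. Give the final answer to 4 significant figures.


epsilon_true = ln(1 + epsilon_eng)
epsilon_true = ln(1 + 0.377)
epsilon_true = 0.3199


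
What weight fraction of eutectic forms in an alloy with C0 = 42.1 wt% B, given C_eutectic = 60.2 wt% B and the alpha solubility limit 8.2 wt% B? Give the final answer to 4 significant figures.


f_primary = (C_e - C0) / (C_e - C_alpha_max)
f_primary = (60.2 - 42.1) / (60.2 - 8.2)
f_primary = 0.348077
f_eutectic = 1 - 0.348077 = 0.6519


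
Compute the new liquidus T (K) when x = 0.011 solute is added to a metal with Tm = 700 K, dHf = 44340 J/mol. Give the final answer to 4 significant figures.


dT = R*Tm^2*x / dHf
dT = 8.314 * 700^2 * 0.011 / 44340
dT = 1.01066 K
T_new = 700 - 1.01066 = 699 K


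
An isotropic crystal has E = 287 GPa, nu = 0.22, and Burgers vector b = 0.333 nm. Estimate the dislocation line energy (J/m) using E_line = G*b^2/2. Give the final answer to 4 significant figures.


Step 1: G = E / (2*(1+nu))
G = 287 / (2*(1+0.22)) = 117.623 GPa = 1.17623e+11 Pa
Step 2: E_line = G*b^2/2
b = 0.333 nm = 3.33e-10 m
E_line = 0.5 * 1.17623e+11 * (3.33e-10)^2 = 6.522e-09 J/m


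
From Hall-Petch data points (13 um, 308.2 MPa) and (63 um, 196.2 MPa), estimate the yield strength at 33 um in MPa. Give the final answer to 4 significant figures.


sigma_y = sigma0 + k / sqrt(d)
1/sqrt(d1) = 1/sqrt(1.3e-05) = 277.35;  1/sqrt(d2) = 125.988
k = (sigma1 - sigma2) / (1/sqrt(d1) - 1/sqrt(d2)) = (308.2 - 196.2) / (277.35 - 125.988) = 0.739948 MPa*m^0.5
sigma0 = sigma1 - k/sqrt(d1) = 308.2 - 0.739948*277.35 = 102.975 MPa
sigma_y(d3) = 102.975 + 0.739948 / sqrt(3.3e-05) = 231.8 MPa


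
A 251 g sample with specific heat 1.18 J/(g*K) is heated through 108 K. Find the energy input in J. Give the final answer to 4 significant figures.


Q = m * cp * dT
Q = 251 * 1.18 * 108
Q = 31990 J


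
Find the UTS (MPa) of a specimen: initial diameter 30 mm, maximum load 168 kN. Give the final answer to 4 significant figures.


A0 = pi*(d/2)^2 = pi*(30/2)^2 = 706.858 mm^2
UTS = F_max / A0 = 168*1000 / 706.858
UTS = 237.7 MPa


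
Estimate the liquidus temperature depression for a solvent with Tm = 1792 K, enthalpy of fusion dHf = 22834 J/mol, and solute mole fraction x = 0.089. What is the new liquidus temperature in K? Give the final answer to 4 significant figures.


dT = R*Tm^2*x / dHf
dT = 8.314 * 1792^2 * 0.089 / 22834
dT = 104.062 K
T_new = 1792 - 104.062 = 1688 K


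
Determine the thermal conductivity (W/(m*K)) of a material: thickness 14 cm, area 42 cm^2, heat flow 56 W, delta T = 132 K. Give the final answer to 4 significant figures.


k = Q*L / (A*dT)
L = 0.14 m, A = 4.2e-03 m^2
k = 56 * 0.14 / (4.2e-03 * 132)
k = 14.14 W/(m*K)


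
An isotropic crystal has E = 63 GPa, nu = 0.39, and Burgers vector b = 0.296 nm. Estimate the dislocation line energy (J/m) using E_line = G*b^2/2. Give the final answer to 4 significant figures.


Step 1: G = E / (2*(1+nu))
G = 63 / (2*(1+0.39)) = 22.6619 GPa = 2.26619e+10 Pa
Step 2: E_line = G*b^2/2
b = 0.296 nm = 2.96e-10 m
E_line = 0.5 * 2.26619e+10 * (2.96e-10)^2 = 9.928e-10 J/m


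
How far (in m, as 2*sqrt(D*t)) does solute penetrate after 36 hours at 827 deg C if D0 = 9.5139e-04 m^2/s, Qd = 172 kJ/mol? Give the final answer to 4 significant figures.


Step 1: D = D0 * exp(-Qd/(R*T))
T = 1100.15 K
D = 9.5139e-04 * exp(-172e3 / (8.314 * 1100.15)) = 6.48006e-12 m^2/s
Step 2: L = 2*sqrt(D*t)
t = 36 h = 129600 s
L = 2*sqrt(6.48006e-12 * 129600) = 1.833e-03 m


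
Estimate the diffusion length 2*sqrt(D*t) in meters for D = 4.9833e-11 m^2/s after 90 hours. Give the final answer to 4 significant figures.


t = 90 hr = 324000 s
Diffusion length = 2*sqrt(D*t)
= 2*sqrt(4.9833e-11 * 324000)
= 8.036e-03 m


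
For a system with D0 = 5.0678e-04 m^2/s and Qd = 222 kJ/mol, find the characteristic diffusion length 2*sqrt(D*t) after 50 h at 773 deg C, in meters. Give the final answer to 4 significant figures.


Step 1: D = D0 * exp(-Qd/(R*T))
T = 1046.15 K
D = 5.0678e-04 * exp(-222e3 / (8.314 * 1046.15)) = 4.16755e-15 m^2/s
Step 2: L = 2*sqrt(D*t)
t = 50 h = 180000 s
L = 2*sqrt(4.16755e-15 * 180000) = 5.478e-05 m


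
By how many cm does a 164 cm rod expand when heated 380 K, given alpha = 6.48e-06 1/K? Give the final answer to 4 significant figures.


dL = L0 * alpha * dT
dL = 164 * 6.48e-06 * 380
dL = 0.4038 cm


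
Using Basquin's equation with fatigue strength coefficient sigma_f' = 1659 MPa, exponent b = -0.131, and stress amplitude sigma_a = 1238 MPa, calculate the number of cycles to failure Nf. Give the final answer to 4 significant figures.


sigma_a = sigma_f' * (2*Nf)^b
2*Nf = (sigma_a / sigma_f')^(1/b)
2*Nf = (1238 / 1659)^(1/-0.131)
2*Nf = 9.34169
Nf = 4.671 cycles


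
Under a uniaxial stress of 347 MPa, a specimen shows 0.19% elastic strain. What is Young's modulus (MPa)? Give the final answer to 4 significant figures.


E = sigma / epsilon
epsilon = 0.19% = 1.9e-03
E = 347 / 1.9e-03
E = 182600 MPa


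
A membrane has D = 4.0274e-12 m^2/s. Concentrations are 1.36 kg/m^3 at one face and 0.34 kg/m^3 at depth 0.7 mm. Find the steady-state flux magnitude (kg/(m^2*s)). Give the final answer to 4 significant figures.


J = -D * (dC/dx) = D * (C1 - C2) / dx
J = 4.0274e-12 * (1.36 - 0.34) / 7e-04
J = 5.868e-09 kg/(m^2*s)


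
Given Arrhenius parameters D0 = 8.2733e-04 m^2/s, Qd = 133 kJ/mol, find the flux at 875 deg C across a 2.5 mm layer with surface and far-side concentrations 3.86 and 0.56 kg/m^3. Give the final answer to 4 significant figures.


Step 1: D = D0 * exp(-Qd/(R*T))
T = 875 + 273.15 = 1148.15 K
D = 8.2733e-04 * exp(-133e3 / (8.314 * 1148.15)) = 7.35659e-10 m^2/s
Step 2: J = D * (C1 - C2) / dx
J = 7.35659e-10 * (3.86 - 0.56) / 2.5e-03
J = 9.711e-07 kg/(m^2*s)


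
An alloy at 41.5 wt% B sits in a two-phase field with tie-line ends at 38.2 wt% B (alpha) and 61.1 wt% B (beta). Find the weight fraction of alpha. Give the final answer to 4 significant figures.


f_alpha = (C_beta - C0) / (C_beta - C_alpha)
f_alpha = (61.1 - 41.5) / (61.1 - 38.2)
f_alpha = 0.8559


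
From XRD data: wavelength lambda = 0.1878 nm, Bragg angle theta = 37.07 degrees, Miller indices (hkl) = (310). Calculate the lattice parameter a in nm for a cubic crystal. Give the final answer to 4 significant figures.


d = lambda / (2*sin(theta))
d = 0.1878 / (2*sin(37.07 deg))
d = 0.155776 nm
a = d * sqrt(h^2+k^2+l^2) = 0.155776 * sqrt(10)
a = 0.4926 nm


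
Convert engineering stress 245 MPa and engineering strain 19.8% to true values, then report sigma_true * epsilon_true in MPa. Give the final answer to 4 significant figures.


sigma_true = sigma_eng * (1 + epsilon_eng)
sigma_true = 245 * (1 + 0.198) = 293.51 MPa
epsilon_true = ln(1 + epsilon_eng)
epsilon_true = ln(1 + 0.198) = 0.180653
sigma_true * epsilon_true = 293.51 * 0.180653 = 53.02 MPa


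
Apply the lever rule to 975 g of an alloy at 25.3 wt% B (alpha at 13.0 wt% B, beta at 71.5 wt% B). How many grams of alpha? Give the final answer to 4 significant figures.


f_alpha = (C_beta - C0) / (C_beta - C_alpha)
f_alpha = (71.5 - 25.3) / (71.5 - 13.0) = 0.789744
m_alpha = f_alpha * m_total = 0.789744 * 975 = 770 g


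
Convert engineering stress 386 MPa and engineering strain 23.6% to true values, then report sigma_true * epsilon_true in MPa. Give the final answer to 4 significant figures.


sigma_true = sigma_eng * (1 + epsilon_eng)
sigma_true = 386 * (1 + 0.236) = 477.096 MPa
epsilon_true = ln(1 + epsilon_eng)
epsilon_true = ln(1 + 0.236) = 0.21188
sigma_true * epsilon_true = 477.096 * 0.21188 = 101.1 MPa


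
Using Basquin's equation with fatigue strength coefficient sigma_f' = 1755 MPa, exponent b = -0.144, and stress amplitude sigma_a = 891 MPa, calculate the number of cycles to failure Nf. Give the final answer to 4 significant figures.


sigma_a = sigma_f' * (2*Nf)^b
2*Nf = (sigma_a / sigma_f')^(1/b)
2*Nf = (891 / 1755)^(1/-0.144)
2*Nf = 110.775
Nf = 55.39 cycles


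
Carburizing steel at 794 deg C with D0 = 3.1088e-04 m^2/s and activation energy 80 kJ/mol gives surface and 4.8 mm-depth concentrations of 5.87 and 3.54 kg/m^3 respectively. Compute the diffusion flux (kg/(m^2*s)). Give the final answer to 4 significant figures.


Step 1: D = D0 * exp(-Qd/(R*T))
T = 794 + 273.15 = 1067.15 K
D = 3.1088e-04 * exp(-80e3 / (8.314 * 1067.15)) = 3.77249e-08 m^2/s
Step 2: J = D * (C1 - C2) / dx
J = 3.77249e-08 * (5.87 - 3.54) / 4.8e-03
J = 1.831e-05 kg/(m^2*s)


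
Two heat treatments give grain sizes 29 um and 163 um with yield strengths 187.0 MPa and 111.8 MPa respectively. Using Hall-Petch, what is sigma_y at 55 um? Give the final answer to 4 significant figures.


sigma_y = sigma0 + k / sqrt(d)
1/sqrt(d1) = 1/sqrt(2.9e-05) = 185.695;  1/sqrt(d2) = 78.326
k = (sigma1 - sigma2) / (1/sqrt(d1) - 1/sqrt(d2)) = (187.0 - 111.8) / (185.695 - 78.326) = 0.700386 MPa*m^0.5
sigma0 = sigma1 - k/sqrt(d1) = 187.0 - 0.700386*185.695 = 56.9415 MPa
sigma_y(d3) = 56.9415 + 0.700386 / sqrt(5.5e-05) = 151.4 MPa


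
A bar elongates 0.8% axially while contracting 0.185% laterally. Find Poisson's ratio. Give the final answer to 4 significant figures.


nu = -epsilon_lat / epsilon_axial
Lateral strain is contraction (negative), so using magnitudes:
nu = 0.185 / 0.8
nu = 0.2313


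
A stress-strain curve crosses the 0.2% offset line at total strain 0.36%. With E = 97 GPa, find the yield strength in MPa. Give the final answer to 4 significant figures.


Offset strain = 0.002
Elastic strain at yield = total_strain - offset = 3.6e-03 - 0.002 = 1.6e-03
sigma_y = E * elastic_strain = 97000 * 1.6e-03
sigma_y = 155.2 MPa


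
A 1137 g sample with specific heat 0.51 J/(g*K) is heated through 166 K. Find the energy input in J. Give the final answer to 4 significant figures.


Q = m * cp * dT
Q = 1137 * 0.51 * 166
Q = 96260 J


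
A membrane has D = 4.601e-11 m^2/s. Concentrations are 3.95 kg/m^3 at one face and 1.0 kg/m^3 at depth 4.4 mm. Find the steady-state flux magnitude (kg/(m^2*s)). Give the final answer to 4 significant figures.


J = -D * (dC/dx) = D * (C1 - C2) / dx
J = 4.601e-11 * (3.95 - 1.0) / 4.4e-03
J = 3.085e-08 kg/(m^2*s)


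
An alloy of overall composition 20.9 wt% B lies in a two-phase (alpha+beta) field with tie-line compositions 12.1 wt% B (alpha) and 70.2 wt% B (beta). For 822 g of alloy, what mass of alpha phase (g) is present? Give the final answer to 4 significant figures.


f_alpha = (C_beta - C0) / (C_beta - C_alpha)
f_alpha = (70.2 - 20.9) / (70.2 - 12.1) = 0.848537
m_alpha = f_alpha * m_total = 0.848537 * 822 = 697.5 g


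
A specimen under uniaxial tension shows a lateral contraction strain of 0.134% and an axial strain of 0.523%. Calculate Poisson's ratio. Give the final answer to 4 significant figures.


nu = -epsilon_lat / epsilon_axial
Lateral strain is contraction (negative), so using magnitudes:
nu = 0.134 / 0.523
nu = 0.2562


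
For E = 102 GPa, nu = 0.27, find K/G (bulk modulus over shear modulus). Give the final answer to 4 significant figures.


G = E / (2*(1+nu))
G = 102 / (2*(1+0.27)) = 40.1575 GPa
K = E / (3*(1-2*nu))
K = 102 / (3*(1-2*0.27)) = 73.913 GPa
K/G = 73.913 / 40.1575 = 1.841


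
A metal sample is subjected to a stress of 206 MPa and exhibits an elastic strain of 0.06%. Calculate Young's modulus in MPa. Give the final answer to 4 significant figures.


E = sigma / epsilon
epsilon = 0.06% = 6e-04
E = 206 / 6e-04
E = 343300 MPa


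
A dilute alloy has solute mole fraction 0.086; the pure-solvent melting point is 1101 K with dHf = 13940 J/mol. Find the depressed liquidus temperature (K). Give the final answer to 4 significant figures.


dT = R*Tm^2*x / dHf
dT = 8.314 * 1101^2 * 0.086 / 13940
dT = 62.1757 K
T_new = 1101 - 62.1757 = 1039 K


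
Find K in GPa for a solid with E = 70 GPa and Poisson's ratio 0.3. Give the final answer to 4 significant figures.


K = E / (3*(1-2*nu))
K = 70 / (3*(1-2*0.3))
K = 58.33 GPa


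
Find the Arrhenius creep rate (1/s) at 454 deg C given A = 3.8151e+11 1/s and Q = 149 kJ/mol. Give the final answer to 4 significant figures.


rate = A * exp(-Q / (R*T))
T = 454 + 273.15 = 727.15 K
rate = 3.8151e+11 * exp(-149e3 / (8.314 * 727.15))
rate = 7.546 1/s


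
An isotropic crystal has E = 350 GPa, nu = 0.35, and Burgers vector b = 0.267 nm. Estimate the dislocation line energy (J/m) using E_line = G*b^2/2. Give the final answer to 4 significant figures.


Step 1: G = E / (2*(1+nu))
G = 350 / (2*(1+0.35)) = 129.63 GPa = 1.2963e+11 Pa
Step 2: E_line = G*b^2/2
b = 0.267 nm = 2.67e-10 m
E_line = 0.5 * 1.2963e+11 * (2.67e-10)^2 = 4.621e-09 J/m


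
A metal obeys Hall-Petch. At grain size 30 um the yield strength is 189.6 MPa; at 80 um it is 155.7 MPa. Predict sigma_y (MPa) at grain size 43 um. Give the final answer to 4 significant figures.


sigma_y = sigma0 + k / sqrt(d)
1/sqrt(d1) = 1/sqrt(3e-05) = 182.574;  1/sqrt(d2) = 111.803
k = (sigma1 - sigma2) / (1/sqrt(d1) - 1/sqrt(d2)) = (189.6 - 155.7) / (182.574 - 111.803) = 0.479011 MPa*m^0.5
sigma0 = sigma1 - k/sqrt(d1) = 189.6 - 0.479011*182.574 = 102.145 MPa
sigma_y(d3) = 102.145 + 0.479011 / sqrt(4.3e-05) = 175.2 MPa


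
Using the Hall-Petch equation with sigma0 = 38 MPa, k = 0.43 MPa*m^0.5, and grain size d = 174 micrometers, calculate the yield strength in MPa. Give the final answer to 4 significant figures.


sigma_y = sigma0 + k / sqrt(d)
d = 174 um = 1.74e-04 m
sigma_y = 38 + 0.43 / sqrt(1.74e-04)
sigma_y = 70.6 MPa


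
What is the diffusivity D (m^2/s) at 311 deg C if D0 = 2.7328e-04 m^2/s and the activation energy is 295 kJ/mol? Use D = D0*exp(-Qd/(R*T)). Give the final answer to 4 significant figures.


D = D0 * exp(-Qd / (R*T))
T = 584.15 K
D = 2.7328e-04 * exp(-295e3 / (8.314 * 584.15))
D = 1.14e-30 m^2/s


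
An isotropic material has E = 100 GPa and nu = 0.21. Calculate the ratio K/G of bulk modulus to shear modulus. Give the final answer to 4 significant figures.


G = E / (2*(1+nu))
G = 100 / (2*(1+0.21)) = 41.3223 GPa
K = E / (3*(1-2*nu))
K = 100 / (3*(1-2*0.21)) = 57.4713 GPa
K/G = 57.4713 / 41.3223 = 1.391


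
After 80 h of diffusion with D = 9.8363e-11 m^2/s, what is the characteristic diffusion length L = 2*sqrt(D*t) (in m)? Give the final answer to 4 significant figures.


t = 80 hr = 288000 s
Diffusion length = 2*sqrt(D*t)
= 2*sqrt(9.8363e-11 * 288000)
= 0.01064 m


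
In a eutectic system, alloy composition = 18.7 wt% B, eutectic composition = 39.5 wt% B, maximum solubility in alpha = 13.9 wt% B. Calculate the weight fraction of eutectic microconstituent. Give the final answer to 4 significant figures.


f_primary = (C_e - C0) / (C_e - C_alpha_max)
f_primary = (39.5 - 18.7) / (39.5 - 13.9)
f_primary = 0.8125
f_eutectic = 1 - 0.8125 = 0.1875


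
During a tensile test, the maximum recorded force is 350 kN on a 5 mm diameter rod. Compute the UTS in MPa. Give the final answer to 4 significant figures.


A0 = pi*(d/2)^2 = pi*(5/2)^2 = 19.635 mm^2
UTS = F_max / A0 = 350*1000 / 19.635
UTS = 17830 MPa


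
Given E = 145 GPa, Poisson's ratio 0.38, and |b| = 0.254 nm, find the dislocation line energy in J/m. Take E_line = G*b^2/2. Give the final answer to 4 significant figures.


Step 1: G = E / (2*(1+nu))
G = 145 / (2*(1+0.38)) = 52.5362 GPa = 5.25362e+10 Pa
Step 2: E_line = G*b^2/2
b = 0.254 nm = 2.54e-10 m
E_line = 0.5 * 5.25362e+10 * (2.54e-10)^2 = 1.695e-09 J/m


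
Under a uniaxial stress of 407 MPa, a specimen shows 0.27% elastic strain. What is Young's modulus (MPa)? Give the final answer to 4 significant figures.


E = sigma / epsilon
epsilon = 0.27% = 2.7e-03
E = 407 / 2.7e-03
E = 150700 MPa


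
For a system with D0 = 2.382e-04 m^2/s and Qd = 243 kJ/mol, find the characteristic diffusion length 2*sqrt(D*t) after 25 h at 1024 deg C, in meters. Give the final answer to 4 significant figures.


Step 1: D = D0 * exp(-Qd/(R*T))
T = 1297.15 K
D = 2.382e-04 * exp(-243e3 / (8.314 * 1297.15)) = 3.9019e-14 m^2/s
Step 2: L = 2*sqrt(D*t)
t = 25 h = 90000 s
L = 2*sqrt(3.9019e-14 * 90000) = 1.185e-04 m
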